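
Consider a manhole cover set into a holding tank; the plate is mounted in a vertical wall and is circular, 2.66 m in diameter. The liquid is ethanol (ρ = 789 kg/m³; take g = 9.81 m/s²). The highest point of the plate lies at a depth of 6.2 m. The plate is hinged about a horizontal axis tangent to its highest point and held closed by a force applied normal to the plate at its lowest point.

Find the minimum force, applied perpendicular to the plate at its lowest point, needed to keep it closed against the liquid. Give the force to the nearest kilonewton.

γ = ρg = 789 × 9.81 / 1000 = 7.74009 kN/m³.
The centroid is at the centre, 1.33 m below the top of the plate, so the centroid depth is h_c = 6.2 + 1.33 = 7.53 m.
A = π(1.33)² = 5.55716 m².
Resultant F = γ·h_c·A = 7.74009 × 7.53 × 5.55716 = 323.887 kN.
I_c = πr⁴/4 = π × 1.33⁴/4 = 2.45752 m⁴.
Centre of pressure: y_p = y_c + I_c/(y_c·A) = 7.53 + 2.45752/(7.53 × 5.55716) = 7.53 + 0.0587285 = 7.58873 m along the plane.
The resultant acts 1.33 + 0.0587285 = 1.38873 m (along the plate) below the hinge at the top edge, so the moment about the hinge is M = F × 1.38873 = 323.887 × 1.38873 = 449.792 kN·m.
A normal force at the bottom, 2.66 m from the hinge, must supply this moment: P = 449.792/2.66 = 169.095 kN.

P ≈ 169 kN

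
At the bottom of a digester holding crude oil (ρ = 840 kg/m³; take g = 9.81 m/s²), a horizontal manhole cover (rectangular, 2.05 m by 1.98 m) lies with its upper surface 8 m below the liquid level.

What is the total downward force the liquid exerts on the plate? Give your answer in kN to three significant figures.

γ = ρg = 840 × 9.81 / 1000 = 8.2404 kN/m³.
The plate is horizontal, so pressure is uniform at p = γ·h = 8.2404 × 8 = 65.9232 kN/m².
A = 2.05 × 1.98 = 4.059 m².
F = p·A = 65.9232 × 4.059 = 267.582 kN.

F ≈ 268 kN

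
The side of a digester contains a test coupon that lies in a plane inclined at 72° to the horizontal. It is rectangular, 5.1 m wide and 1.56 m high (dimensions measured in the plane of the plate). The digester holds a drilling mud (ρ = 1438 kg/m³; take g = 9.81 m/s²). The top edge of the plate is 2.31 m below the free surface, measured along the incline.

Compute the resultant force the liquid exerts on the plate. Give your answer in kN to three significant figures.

γ = ρg = 1438 × 9.81 / 1000 = 14.10678 kN/m³.
Let θ = 72° be the plate's angle to the horizontal; measure y along the incline from where the plane meets the free surface. Vertical depth h = y·sinθ with sinθ = 0.951057.
The centroid lies 1.56/2 = 0.78 m below the top edge, so y_c = 2.31 + 0.78 = 3.09 m and h_c = 3.09 × 0.951057 = 2.93877 m.
A = 5.1 × 1.56 = 7.956 m².
Resultant F = γ·h_c·A = 14.10678 × 2.93877 × 7.956 = 329.829 kN.

F ≈ 330 kN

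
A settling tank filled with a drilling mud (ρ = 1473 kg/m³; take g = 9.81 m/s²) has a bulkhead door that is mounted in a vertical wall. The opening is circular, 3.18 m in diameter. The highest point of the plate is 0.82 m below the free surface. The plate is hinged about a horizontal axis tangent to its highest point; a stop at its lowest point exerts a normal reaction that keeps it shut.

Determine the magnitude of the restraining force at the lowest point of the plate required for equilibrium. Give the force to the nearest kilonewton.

γ = ρg = 1473 × 9.81 / 1000 = 14.45013 kN/m³.
The centroid is at the centre, 1.59 m below the top of the plate, so the centroid depth is h_c = 0.82 + 1.59 = 2.41 m.
A = π(1.59)² = 7.94226 m².
Resultant F = γ·h_c·A = 14.45013 × 2.41 × 7.94226 = 276.588 kN.
I_c = πr⁴/4 = π × 1.59⁴/4 = 5.01971 m⁴.
Centre of pressure: y_p = y_c + I_c/(y_c·A) = 2.41 + 5.01971/(2.41 × 7.94226) = 2.41 + 0.262251 = 2.67225 m along the plane.
The resultant acts 1.59 + 0.262251 = 1.85225 m (along the plate) below the hinge at the top edge, so the moment about the hinge is M = F × 1.85225 = 276.588 × 1.85225 = 512.31 kN·m.
A normal force at the bottom, 3.18 m from the hinge, must supply this moment: P = 512.31/3.18 = 161.104 kN.

P ≈ 161 kN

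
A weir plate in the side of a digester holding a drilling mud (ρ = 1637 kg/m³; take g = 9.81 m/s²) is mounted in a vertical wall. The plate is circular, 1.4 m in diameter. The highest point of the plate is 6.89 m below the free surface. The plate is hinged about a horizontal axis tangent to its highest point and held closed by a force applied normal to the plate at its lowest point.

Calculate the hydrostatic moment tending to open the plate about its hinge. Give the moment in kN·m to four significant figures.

M ≈ 134.4 kN·m

γ = ρg = 1637 × 9.81 / 1000 = 16.05897 kN/m³.
The centroid is at the centre, 0.7 m below the top of the plate, so the centroid depth is h_c = 6.89 + 0.7 = 7.59 m.
A = π(0.7)² = 1.53938 m².
Resultant F = γ·h_c·A = 16.05897 × 7.59 × 1.53938 = 187.631 kN.
I_c = πr⁴/4 = π × 0.7⁴/4 = 0.188574 m⁴.
Centre of pressure: y_p = y_c + I_c/(y_c·A) = 7.59 + 0.188574/(7.59 × 1.53938) = 7.59 + 0.0161397 = 7.60614 m along the plane.
The resultant acts 0.7 + 0.0161397 = 0.71614 m (along the plate) below the hinge at the top edge, so the moment about the hinge is M = F × 0.71614 = 187.631 × 0.71614 = 134.37 kN·m.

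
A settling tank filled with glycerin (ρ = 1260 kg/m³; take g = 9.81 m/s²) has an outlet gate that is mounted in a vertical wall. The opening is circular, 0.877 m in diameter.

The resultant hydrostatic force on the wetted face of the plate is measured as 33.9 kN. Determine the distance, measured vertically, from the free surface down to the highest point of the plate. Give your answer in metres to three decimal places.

d_top ≈ 4.102 m

γ = ρg = 1260 × 9.81 / 1000 = 12.3606 kN/m³.
A = π(0.4385)² = 0.604073 m².
From F = γ·h_c·A, the centroid depth is h_c = 33.9/(12.3606 × 0.604073) = 4.54016 m.
The centroid is at the centre, 0.4385 m below the top of the plate, so the highest point sits at h_top = 4.54016 − 0.4385 = 4.10166 m below the surface.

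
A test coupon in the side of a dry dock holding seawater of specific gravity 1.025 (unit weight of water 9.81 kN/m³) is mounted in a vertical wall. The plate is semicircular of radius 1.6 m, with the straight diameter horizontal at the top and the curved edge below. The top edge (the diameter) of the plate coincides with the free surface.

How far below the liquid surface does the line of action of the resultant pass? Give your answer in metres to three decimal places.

h_p = 0.942 m

γ = 1.025 × 9.81 = 10.05525 kN/m³.
The centroid of a semicircle lies 4r/(3π) = 0.679061 m from the diameter, here below the top edge, so the centroid depth is h_c = 0.679061 m.
A = πr²/2 = π × 1.6²/2 = 4.02124 m².
Resultant F = γ·h_c·A = 10.05525 × 0.679061 × 4.02124 = 27.4575 kN.
I_c = (π/8 − 8/(9π))·r⁴ = 0.109757 × 1.6⁴ = 0.719303 m⁴.
Centre of pressure: y_p = y_c + I_c/(y_c·A) = 0.679061 + 0.719303/(0.679061 × 4.02124) = 0.679061 + 0.263417 = 0.942478 m along the plane.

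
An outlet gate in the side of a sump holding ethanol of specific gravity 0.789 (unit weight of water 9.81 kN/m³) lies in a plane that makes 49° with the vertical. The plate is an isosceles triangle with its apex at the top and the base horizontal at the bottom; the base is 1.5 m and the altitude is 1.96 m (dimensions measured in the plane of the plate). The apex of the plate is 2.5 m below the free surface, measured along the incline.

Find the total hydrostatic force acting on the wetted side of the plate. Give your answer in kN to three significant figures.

F ≈ 28.4 kN

γ = 0.789 × 9.81 = 7.74009 kN/m³.
The plate makes 49° with the vertical, i.e. θ = 90° − 49° = 41° to the horizontal. Measuring y along the incline from the free-surface line, vertical depth h = y·sinθ with sinθ = 0.656059.
With the apex up, the centroid sits 2h/3 = 2 × 1.96/3 = 1.30667 m below the apex, so y_c = 2.5 + 1.30667 = 3.80667 m and h_c = 3.80667 × 0.656059 = 2.4974 m.
A = ½ × 1.5 × 1.96 = 1.47 m².
Resultant F = γ·h_c·A = 7.74009 × 2.4974 × 1.47 = 28.4152 kN.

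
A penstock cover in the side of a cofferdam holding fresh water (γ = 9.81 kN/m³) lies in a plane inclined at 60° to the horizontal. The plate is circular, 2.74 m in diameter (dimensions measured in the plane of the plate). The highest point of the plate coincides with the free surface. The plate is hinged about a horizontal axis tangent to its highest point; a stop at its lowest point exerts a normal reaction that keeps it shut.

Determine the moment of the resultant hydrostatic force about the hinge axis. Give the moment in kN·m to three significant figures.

M ≈ 118 kN·m

γ = 9.81 kN/m³.
Let θ = 60° be the plate's angle to the horizontal; measure y along the incline from where the plane meets the free surface. Vertical depth h = y·sinθ with sinθ = 0.866025.
The centroid is at the centre, 1.37 m below the top of the plate, so y_c = 1.37 m and h_c = 1.37 × 0.866025 = 1.18645 m.
A = π(1.37)² = 5.89646 m².
Resultant F = γ·h_c·A = 9.81 × 1.18645 × 5.89646 = 68.6293 kN.
I_c = πr⁴/4 = π × 1.37⁴/4 = 2.76676 m⁴.
Centre of pressure: y_p = y_c + I_c/(y_c·A) = 1.37 + 2.76676/(1.37 × 5.89646) = 1.37 + 0.342499 = 1.7125 m along the plane.
The resultant acts 1.37 + 0.342499 = 1.7125 m (along the plate) below the hinge at the top edge, so the moment about the hinge is M = F × 1.7125 = 68.6293 × 1.7125 = 117.528 kN·m.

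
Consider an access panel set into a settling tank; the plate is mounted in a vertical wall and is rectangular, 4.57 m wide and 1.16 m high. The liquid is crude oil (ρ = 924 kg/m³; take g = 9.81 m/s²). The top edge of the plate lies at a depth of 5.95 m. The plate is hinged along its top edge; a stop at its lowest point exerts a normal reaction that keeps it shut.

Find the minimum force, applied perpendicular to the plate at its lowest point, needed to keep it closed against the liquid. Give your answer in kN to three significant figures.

γ = ρg = 924 × 9.81 / 1000 = 9.06444 kN/m³.
The centroid lies 1.16/2 = 0.58 m below the top edge, so the centroid depth is h_c = 5.95 + 0.58 = 6.53 m.
A = 4.57 × 1.16 = 5.3012 m².
Resultant F = γ·h_c·A = 9.06444 × 6.53 × 5.3012 = 313.782 kN.
I_c = b·h³/12 = 4.57 × 1.16³/12 = 0.594441 m⁴.
Centre of pressure: y_p = y_c + I_c/(y_c·A) = 6.53 + 0.594441/(6.53 × 5.3012) = 6.53 + 0.017172 = 6.54717 m along the plane.
The resultant acts 0.58 + 0.017172 = 0.597172 m (along the plate) below the hinge at the top edge, so the moment about the hinge is M = F × 0.597172 = 313.782 × 0.597172 = 187.382 kN·m.
A normal force at the bottom, 1.16 m from the hinge, must supply this moment: P = 187.382/1.16 = 161.536 kN.

P ≈ 162 kN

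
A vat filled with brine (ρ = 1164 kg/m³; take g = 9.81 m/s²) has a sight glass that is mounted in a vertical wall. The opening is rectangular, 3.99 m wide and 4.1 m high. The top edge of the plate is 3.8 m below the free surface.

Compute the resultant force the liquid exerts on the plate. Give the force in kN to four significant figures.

F ≈ 1093 kN

γ = ρg = 1164 × 9.81 / 1000 = 11.41884 kN/m³.
The centroid lies 4.1/2 = 2.05 m below the top edge, so the centroid depth is h_c = 3.8 + 2.05 = 5.85 m.
A = 3.99 × 4.1 = 16.359 m².
Resultant F = γ·h_c·A = 11.41884 × 5.85 × 16.359 = 1092.78 kN.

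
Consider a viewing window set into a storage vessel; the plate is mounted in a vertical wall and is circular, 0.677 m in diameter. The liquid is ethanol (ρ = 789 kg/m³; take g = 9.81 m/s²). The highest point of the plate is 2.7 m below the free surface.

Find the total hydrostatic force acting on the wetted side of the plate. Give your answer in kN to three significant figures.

F ≈ 8.47 kN

γ = ρg = 789 × 9.81 / 1000 = 7.74009 kN/m³.
The centroid is at the centre, 0.3385 m below the top of the plate, so the centroid depth is h_c = 2.7 + 0.3385 = 3.0385 m.
A = π(0.3385)² = 0.359971 m².
Resultant F = γ·h_c·A = 7.74009 × 3.0385 × 0.359971 = 8.46589 kN.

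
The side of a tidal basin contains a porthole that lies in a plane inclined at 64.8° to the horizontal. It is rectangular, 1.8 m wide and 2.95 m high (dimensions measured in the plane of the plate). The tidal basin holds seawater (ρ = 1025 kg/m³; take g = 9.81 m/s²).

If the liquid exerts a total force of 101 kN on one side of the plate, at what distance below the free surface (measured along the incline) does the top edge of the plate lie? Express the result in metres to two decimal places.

y_top ≈ 0.62 m

γ = ρg = 1025 × 9.81 / 1000 = 10.05525 kN/m³.
A = 1.8 × 2.95 = 5.31 m².
From F = γ·h_c·A, the centroid depth is h_c = 101/(10.05525 × 5.31) = 1.89162 m.
Let θ = 64.8° be the plate's angle to the horizontal; measure y along the incline from where the plane meets the free surface. Vertical depth h = y·sinθ with sinθ = 0.904827.
Along the incline, y_c = h_c/sinθ = 1.89162/0.904827 = 2.09059 m.
The centroid lies 2.95/2 = 1.475 m below the top edge, so the top edge sits at y_top = 2.09059 − 1.475 = 0.61559 m along the incline.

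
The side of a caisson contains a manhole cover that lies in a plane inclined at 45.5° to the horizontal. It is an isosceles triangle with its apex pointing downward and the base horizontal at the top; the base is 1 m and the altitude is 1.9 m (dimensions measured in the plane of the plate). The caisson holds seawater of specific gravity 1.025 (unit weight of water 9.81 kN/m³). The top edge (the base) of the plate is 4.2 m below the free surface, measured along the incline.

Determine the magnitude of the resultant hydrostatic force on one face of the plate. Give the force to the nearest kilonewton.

F ≈ 33 kN

γ = 1.025 × 9.81 = 10.05525 kN/m³.
Let θ = 45.5° be the plate's angle to the horizontal; measure y along the incline from where the plane meets the free surface. Vertical depth h = y·sinθ with sinθ = 0.713250.
With the apex down, the centroid sits h/3 = 1.9/3 = 0.633333 m below the base (the top edge), so y_c = 4.2 + 0.633333 = 4.83333 m and h_c = 4.83333 × 0.713250 = 3.44737 m.
A = ½ × 1 × 1.9 = 0.95 m².
Resultant F = γ·h_c·A = 10.05525 × 3.44737 × 0.95 = 32.931 kN.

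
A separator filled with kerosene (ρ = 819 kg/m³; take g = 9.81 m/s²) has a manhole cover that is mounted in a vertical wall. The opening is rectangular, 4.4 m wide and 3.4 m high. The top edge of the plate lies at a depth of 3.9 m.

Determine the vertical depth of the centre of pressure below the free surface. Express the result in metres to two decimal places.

γ = ρg = 819 × 9.81 / 1000 = 8.03439 kN/m³.
The centroid lies 3.4/2 = 1.7 m below the top edge, so the centroid depth is h_c = 3.9 + 1.7 = 5.6 m.
A = 4.4 × 3.4 = 14.96 m².
Resultant F = γ·h_c·A = 8.03439 × 5.6 × 14.96 = 673.089 kN.
I_c = b·h³/12 = 4.4 × 3.4³/12 = 14.4115 m⁴.
Centre of pressure: y_p = y_c + I_c/(y_c·A) = 5.6 + 14.4115/(5.6 × 14.96) = 5.6 + 0.172024 = 5.77202 m along the plane.

h_p = 5.77 m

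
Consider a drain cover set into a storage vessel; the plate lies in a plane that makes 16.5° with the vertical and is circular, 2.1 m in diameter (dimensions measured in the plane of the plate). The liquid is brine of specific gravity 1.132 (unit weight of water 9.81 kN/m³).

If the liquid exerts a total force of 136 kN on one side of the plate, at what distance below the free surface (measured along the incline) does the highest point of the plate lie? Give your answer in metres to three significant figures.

γ = 1.132 × 9.81 = 11.10492 kN/m³.
A = π(1.05)² = 3.46361 m².
From F = γ·h_c·A, the centroid depth is h_c = 136/(11.10492 × 3.46361) = 3.53586 m.
The plate makes 16.5° with the vertical, i.e. θ = 90° − 16.5° = 73.5° to the horizontal. Measuring y along the incline from the free-surface line, vertical depth h = y·sinθ with sinθ = 0.958820.
Along the incline, y_c = h_c/sinθ = 3.53586/0.958820 = 3.68772 m.
The centroid is at the centre, 1.05 m below the top of the plate, so the highest point sits at y_top = 3.68772 − 1.05 = 2.63772 m along the incline.

y_top ≈ 2.64 m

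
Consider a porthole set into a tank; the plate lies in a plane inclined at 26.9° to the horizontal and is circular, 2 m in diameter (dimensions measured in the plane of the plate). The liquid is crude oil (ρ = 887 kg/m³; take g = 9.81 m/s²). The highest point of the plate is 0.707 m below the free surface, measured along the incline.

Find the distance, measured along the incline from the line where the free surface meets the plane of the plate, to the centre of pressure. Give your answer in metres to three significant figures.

γ = ρg = 887 × 9.81 / 1000 = 8.70147 kN/m³.
Let θ = 26.9° be the plate's angle to the horizontal; measure y along the incline from where the plane meets the free surface. Vertical depth h = y·sinθ with sinθ = 0.452435.
The centroid is at the centre, 1 m below the top of the plate, so y_c = 0.707 + 1 = 1.707 m and h_c = 1.707 × 0.452435 = 0.772307 m.
A = π(1)² = 3.14159 m².
Resultant F = γ·h_c·A = 8.70147 × 0.772307 × 3.14159 = 21.1121 kN.
I_c = πr⁴/4 = π × 1⁴/4 = 0.785398 m⁴.
Centre of pressure: y_p = y_c + I_c/(y_c·A) = 1.707 + 0.785398/(1.707 × 3.14159) = 1.707 + 0.146456 = 1.85346 m along the plane.

y_p = 1.85 m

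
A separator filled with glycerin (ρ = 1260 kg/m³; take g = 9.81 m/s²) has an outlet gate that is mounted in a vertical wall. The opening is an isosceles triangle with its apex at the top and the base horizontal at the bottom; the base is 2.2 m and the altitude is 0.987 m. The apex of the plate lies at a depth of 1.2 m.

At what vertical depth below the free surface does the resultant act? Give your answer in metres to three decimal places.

γ = ρg = 1260 × 9.81 / 1000 = 12.3606 kN/m³.
With the apex up, the centroid sits 2h/3 = 2 × 0.987/3 = 0.658 m below the apex, so the centroid depth is h_c = 1.2 + 0.658 = 1.858 m.
A = ½ × 2.2 × 0.987 = 1.0857 m².
Resultant F = γ·h_c·A = 12.3606 × 1.858 × 1.0857 = 24.9342 kN.
I_c = b·h³/36 = 2.2 × 0.987³/36 = 0.0587586 m⁴.
Centre of pressure: y_p = y_c + I_c/(y_c·A) = 1.858 + 0.0587586/(1.858 × 1.0857) = 1.858 + 0.0291284 = 1.88713 m along the plane.

h_p = 1.887 m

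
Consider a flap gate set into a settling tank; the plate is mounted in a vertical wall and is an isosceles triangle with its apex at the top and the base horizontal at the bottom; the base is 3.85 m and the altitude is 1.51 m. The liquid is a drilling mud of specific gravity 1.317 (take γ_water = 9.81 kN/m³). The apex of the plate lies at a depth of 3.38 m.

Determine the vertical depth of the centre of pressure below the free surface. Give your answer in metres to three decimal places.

γ = 1.317 × 9.81 = 12.91977 kN/m³.
With the apex up, the centroid sits 2h/3 = 2 × 1.51/3 = 1.00667 m below the apex, so the centroid depth is h_c = 3.38 + 1.00667 = 4.38667 m.
A = ½ × 3.85 × 1.51 = 2.90675 m².
Resultant F = γ·h_c·A = 12.91977 × 4.38667 × 2.90675 = 164.739 kN.
I_c = b·h³/36 = 3.85 × 1.51³/36 = 0.368204 m⁴.
Centre of pressure: y_p = y_c + I_c/(y_c·A) = 4.38667 + 0.368204/(4.38667 × 2.90675) = 4.38667 + 0.0288766 = 4.41555 m along the plane.

h_p = 4.416 m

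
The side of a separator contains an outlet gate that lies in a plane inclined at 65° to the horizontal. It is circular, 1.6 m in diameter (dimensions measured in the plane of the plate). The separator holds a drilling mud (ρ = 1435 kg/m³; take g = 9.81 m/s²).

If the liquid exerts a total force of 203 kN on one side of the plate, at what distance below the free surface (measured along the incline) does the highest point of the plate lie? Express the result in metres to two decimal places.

y_top ≈ 7.11 m

γ = ρg = 1435 × 9.81 / 1000 = 14.07735 kN/m³.
A = π(0.8)² = 2.01062 m².
From F = γ·h_c·A, the centroid depth is h_c = 203/(14.07735 × 2.01062) = 7.17208 m.
Let θ = 65° be the plate's angle to the horizontal; measure y along the incline from where the plane meets the free surface. Vertical depth h = y·sinθ with sinθ = 0.906308.
Along the incline, y_c = h_c/sinθ = 7.17208/0.906308 = 7.91351 m.
The centroid is at the centre, 0.8 m below the top of the plate, so the highest point sits at y_top = 7.91351 − 0.8 = 7.11351 m along the incline.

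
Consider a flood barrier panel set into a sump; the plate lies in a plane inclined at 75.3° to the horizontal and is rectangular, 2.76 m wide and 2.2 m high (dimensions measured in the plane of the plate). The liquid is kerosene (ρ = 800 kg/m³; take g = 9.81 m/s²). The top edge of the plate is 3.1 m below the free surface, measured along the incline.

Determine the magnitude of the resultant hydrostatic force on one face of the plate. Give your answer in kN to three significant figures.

F ≈ 194 kN

γ = ρg = 800 × 9.81 / 1000 = 7.848 kN/m³.
Let θ = 75.3° be the plate's angle to the horizontal; measure y along the incline from where the plane meets the free surface. Vertical depth h = y·sinθ with sinθ = 0.967268.
The centroid lies 2.2/2 = 1.1 m below the top edge, so y_c = 3.1 + 1.1 = 4.2 m and h_c = 4.2 × 0.967268 = 4.06253 m.
A = 2.76 × 2.2 = 6.072 m².
Resultant F = γ·h_c·A = 7.848 × 4.06253 × 6.072 = 193.592 kN.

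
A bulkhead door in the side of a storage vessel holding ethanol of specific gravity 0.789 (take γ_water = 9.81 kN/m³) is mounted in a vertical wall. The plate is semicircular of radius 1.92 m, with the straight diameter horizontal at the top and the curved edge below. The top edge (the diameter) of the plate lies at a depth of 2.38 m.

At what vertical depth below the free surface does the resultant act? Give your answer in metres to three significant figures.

h_p = 3.28 m

γ = 0.789 × 9.81 = 7.74009 kN/m³.
The centroid of a semicircle lies 4r/(3π) = 0.814873 m from the diameter, here below the top edge, so the centroid depth is h_c = 2.38 + 0.814873 = 3.19487 m.
A = πr²/2 = π × 1.92²/2 = 5.79058 m².
Resultant F = γ·h_c·A = 7.74009 × 3.19487 × 5.79058 = 143.193 kN.
I_c = (π/8 − 8/(9π))·r⁴ = 0.109757 × 1.92⁴ = 1.49155 m⁴.
Centre of pressure: y_p = y_c + I_c/(y_c·A) = 3.19487 + 1.49155/(3.19487 × 5.79058) = 3.19487 + 0.0806237 = 3.27549 m along the plane.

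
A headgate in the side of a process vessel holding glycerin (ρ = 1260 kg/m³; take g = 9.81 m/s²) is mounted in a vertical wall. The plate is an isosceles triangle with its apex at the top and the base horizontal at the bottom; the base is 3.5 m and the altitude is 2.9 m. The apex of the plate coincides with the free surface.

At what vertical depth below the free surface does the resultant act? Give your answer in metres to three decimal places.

γ = ρg = 1260 × 9.81 / 1000 = 12.3606 kN/m³.
With the apex up, the centroid sits 2h/3 = 2 × 2.9/3 = 1.93333 m below the apex, so the centroid depth is h_c = 1.93333 m.
A = ½ × 3.5 × 2.9 = 5.075 m².
Resultant F = γ·h_c·A = 12.3606 × 1.93333 × 5.075 = 121.278 kN.
I_c = b·h³/36 = 3.5 × 2.9³/36 = 2.37115 m⁴.
Centre of pressure: y_p = y_c + I_c/(y_c·A) = 1.93333 + 2.37115/(1.93333 × 5.075) = 1.93333 + 0.241667 = 2.175 m along the plane.

h_p = 2.175 m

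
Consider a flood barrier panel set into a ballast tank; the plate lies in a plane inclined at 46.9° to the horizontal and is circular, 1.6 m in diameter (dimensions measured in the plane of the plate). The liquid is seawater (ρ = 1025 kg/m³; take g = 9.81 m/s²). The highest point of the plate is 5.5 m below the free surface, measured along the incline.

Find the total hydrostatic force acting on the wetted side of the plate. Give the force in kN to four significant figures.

γ = ρg = 1025 × 9.81 / 1000 = 10.05525 kN/m³.
Let θ = 46.9° be the plate's angle to the horizontal; measure y along the incline from where the plane meets the free surface. Vertical depth h = y·sinθ with sinθ = 0.730162.
The centroid is at the centre, 0.8 m below the top of the plate, so y_c = 5.5 + 0.8 = 6.3 m and h_c = 6.3 × 0.730162 = 4.60002 m.
A = π(0.8)² = 2.01062 m².
Resultant F = γ·h_c·A = 10.05525 × 4.60002 × 2.01062 = 92.9999 kN.

F ≈ 93.00 kN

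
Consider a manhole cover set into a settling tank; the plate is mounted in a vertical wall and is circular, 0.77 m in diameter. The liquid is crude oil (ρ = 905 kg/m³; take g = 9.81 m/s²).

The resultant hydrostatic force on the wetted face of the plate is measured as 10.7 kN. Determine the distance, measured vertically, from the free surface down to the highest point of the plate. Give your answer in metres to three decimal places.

d_top ≈ 2.203 m

γ = ρg = 905 × 9.81 / 1000 = 8.87805 kN/m³.
A = π(0.385)² = 0.465663 m².
From F = γ·h_c·A, the centroid depth is h_c = 10.7/(8.87805 × 0.465663) = 2.58818 m.
The centroid is at the centre, 0.385 m below the top of the plate, so the highest point sits at h_top = 2.58818 − 0.385 = 2.20318 m below the surface.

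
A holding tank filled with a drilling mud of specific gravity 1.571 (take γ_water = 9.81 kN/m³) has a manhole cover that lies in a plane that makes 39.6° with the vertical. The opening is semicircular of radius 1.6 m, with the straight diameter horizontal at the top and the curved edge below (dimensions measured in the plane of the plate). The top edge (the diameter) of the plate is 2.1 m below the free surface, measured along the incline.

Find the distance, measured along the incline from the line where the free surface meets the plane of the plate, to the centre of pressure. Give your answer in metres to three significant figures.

γ = 1.571 × 9.81 = 15.41151 kN/m³.
The plate makes 39.6° with the vertical, i.e. θ = 90° − 39.6° = 50.4° to the horizontal. Measuring y along the incline from the free-surface line, vertical depth h = y·sinθ with sinθ = 0.770513.
The centroid of a semicircle lies 4r/(3π) = 0.679061 m from the diameter, here below the top edge, so y_c = 2.1 + 0.679061 = 2.77906 m and h_c = 2.77906 × 0.770513 = 2.1413 m.
A = πr²/2 = π × 1.6²/2 = 4.02124 m².
Resultant F = γ·h_c·A = 15.41151 × 2.1413 × 4.02124 = 132.704 kN.
I_c = (π/8 − 8/(9π))·r⁴ = 0.109757 × 1.6⁴ = 0.719303 m⁴.
Centre of pressure: y_p = y_c + I_c/(y_c·A) = 2.77906 + 0.719303/(2.77906 × 4.02124) = 2.77906 + 0.0643656 = 2.84343 m along the plane.

y_p = 2.84 m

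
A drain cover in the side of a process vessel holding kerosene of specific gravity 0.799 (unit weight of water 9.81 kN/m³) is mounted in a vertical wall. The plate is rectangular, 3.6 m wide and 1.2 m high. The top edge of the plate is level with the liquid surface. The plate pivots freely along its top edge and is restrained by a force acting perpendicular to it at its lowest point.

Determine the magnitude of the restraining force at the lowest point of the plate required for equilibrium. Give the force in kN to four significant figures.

P ≈ 13.54 kN

γ = 0.799 × 9.81 = 7.83819 kN/m³.
The centroid lies 1.2/2 = 0.6 m below the top edge, so the centroid depth is h_c = 0.6 m.
A = 3.6 × 1.2 = 4.32 m².
Resultant F = γ·h_c·A = 7.83819 × 0.6 × 4.32 = 20.3166 kN.
I_c = b·h³/12 = 3.6 × 1.2³/12 = 0.5184 m⁴.
Centre of pressure: y_p = y_c + I_c/(y_c·A) = 0.6 + 0.5184/(0.6 × 4.32) = 0.6 + 0.2 = 0.8 m along the plane.
The resultant acts 0.6 + 0.2 = 0.8 m (along the plate) below the hinge at the top edge, so the moment about the hinge is M = F × 0.8 = 20.3166 × 0.8 = 16.2533 kN·m.
A normal force at the bottom, 1.2 m from the hinge, must supply this moment: P = 16.2533/1.2 = 13.5444 kN.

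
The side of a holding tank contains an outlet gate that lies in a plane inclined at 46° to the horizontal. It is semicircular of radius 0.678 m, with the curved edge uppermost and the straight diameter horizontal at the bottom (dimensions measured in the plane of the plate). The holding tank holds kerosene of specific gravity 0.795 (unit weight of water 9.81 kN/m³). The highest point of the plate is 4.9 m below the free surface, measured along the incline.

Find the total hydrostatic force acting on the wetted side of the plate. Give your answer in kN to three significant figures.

F ≈ 21.4 kN

γ = 0.795 × 9.81 = 7.79895 kN/m³.
Let θ = 46° be the plate's angle to the horizontal; measure y along the incline from where the plane meets the free surface. Vertical depth h = y·sinθ with sinθ = 0.719340.
The centroid lies 4r/(3π) = 0.287752 m above the diameter, so r − 4r/(3π) = 0.678 − 0.287752 = 0.390248 m below the topmost point, so y_c = 4.9 + 0.390248 = 5.29025 m and h_c = 5.29025 × 0.719340 = 3.80549 m.
A = πr²/2 = π × 0.678²/2 = 0.72207 m².
Resultant F = γ·h_c·A = 7.79895 × 3.80549 × 0.72207 = 21.4302 kN.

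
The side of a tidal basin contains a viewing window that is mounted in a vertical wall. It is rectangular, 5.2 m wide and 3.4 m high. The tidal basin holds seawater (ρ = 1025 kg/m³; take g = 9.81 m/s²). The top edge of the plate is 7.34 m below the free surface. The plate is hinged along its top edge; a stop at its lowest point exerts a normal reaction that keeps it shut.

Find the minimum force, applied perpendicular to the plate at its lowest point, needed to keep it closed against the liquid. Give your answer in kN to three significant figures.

P ≈ 854 kN

γ = ρg = 1025 × 9.81 / 1000 = 10.05525 kN/m³.
The centroid lies 3.4/2 = 1.7 m below the top edge, so the centroid depth is h_c = 7.34 + 1.7 = 9.04 m.
A = 5.2 × 3.4 = 17.68 m².
Resultant F = γ·h_c·A = 10.05525 × 9.04 × 17.68 = 1607.1 kN.
I_c = b·h³/12 = 5.2 × 3.4³/12 = 17.0317 m⁴.
Centre of pressure: y_p = y_c + I_c/(y_c·A) = 9.04 + 17.0317/(9.04 × 17.68) = 9.04 + 0.106563 = 9.14656 m along the plane.
The resultant acts 1.7 + 0.106563 = 1.80656 m (along the plate) below the hinge at the top edge, so the moment about the hinge is M = F × 1.80656 = 1607.1 × 1.80656 = 2903.32 kN·m.
A normal force at the bottom, 3.4 m from the hinge, must supply this moment: P = 2903.32/3.4 = 853.918 kN.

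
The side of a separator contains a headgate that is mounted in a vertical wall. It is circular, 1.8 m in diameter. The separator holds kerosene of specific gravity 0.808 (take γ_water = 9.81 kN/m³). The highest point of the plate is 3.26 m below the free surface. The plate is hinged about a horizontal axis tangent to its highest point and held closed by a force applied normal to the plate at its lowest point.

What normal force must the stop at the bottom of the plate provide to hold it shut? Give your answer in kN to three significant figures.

γ = 0.808 × 9.81 = 7.92648 kN/m³.
The centroid is at the centre, 0.9 m below the top of the plate, so the centroid depth is h_c = 3.26 + 0.9 = 4.16 m.
A = π(0.9)² = 2.54469 m².
Resultant F = γ·h_c·A = 7.92648 × 4.16 × 2.54469 = 83.909 kN.
I_c = πr⁴/4 = π × 0.9⁴/4 = 0.5153 m⁴.
Centre of pressure: y_p = y_c + I_c/(y_c·A) = 4.16 + 0.5153/(4.16 × 2.54469) = 4.16 + 0.0486779 = 4.20868 m along the plane.
The resultant acts 0.9 + 0.0486779 = 0.948678 m (along the plate) below the hinge at the top edge, so the moment about the hinge is M = F × 0.948678 = 83.909 × 0.948678 = 79.6026 kN·m.
A normal force at the bottom, 1.8 m from the hinge, must supply this moment: P = 79.6026/1.8 = 44.2237 kN.

P ≈ 44.2 kN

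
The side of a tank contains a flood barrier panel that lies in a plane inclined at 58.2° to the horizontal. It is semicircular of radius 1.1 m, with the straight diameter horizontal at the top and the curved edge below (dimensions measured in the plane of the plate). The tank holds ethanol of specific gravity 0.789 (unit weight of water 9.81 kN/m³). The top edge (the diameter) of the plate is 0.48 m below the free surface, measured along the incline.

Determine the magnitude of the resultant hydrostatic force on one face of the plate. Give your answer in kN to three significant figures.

γ = 0.789 × 9.81 = 7.74009 kN/m³.
Let θ = 58.2° be the plate's angle to the horizontal; measure y along the incline from where the plane meets the free surface. Vertical depth h = y·sinθ with sinθ = 0.849893.
The centroid of a semicircle lies 4r/(3π) = 0.466854 m from the diameter, here below the top edge, so y_c = 0.48 + 0.466854 = 0.946854 m and h_c = 0.946854 × 0.849893 = 0.804725 m.
A = πr²/2 = π × 1.1²/2 = 1.90066 m².
Resultant F = γ·h_c·A = 7.74009 × 0.804725 × 1.90066 = 11.8385 kN.

F ≈ 11.8 kN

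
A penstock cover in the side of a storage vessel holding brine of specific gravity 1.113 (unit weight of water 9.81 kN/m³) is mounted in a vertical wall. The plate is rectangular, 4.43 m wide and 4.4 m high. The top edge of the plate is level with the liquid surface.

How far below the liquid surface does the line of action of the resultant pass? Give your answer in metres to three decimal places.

h_p = 2.933 m

γ = 1.113 × 9.81 = 10.91853 kN/m³.
The centroid lies 4.4/2 = 2.2 m below the top edge, so the centroid depth is h_c = 2.2 m.
A = 4.43 × 4.4 = 19.492 m².
Resultant F = γ·h_c·A = 10.91853 × 2.2 × 19.492 = 468.213 kN.
I_c = b·h³/12 = 4.43 × 4.4³/12 = 31.4471 m⁴.
Centre of pressure: y_p = y_c + I_c/(y_c·A) = 2.2 + 31.4471/(2.2 × 19.492) = 2.2 + 0.733333 = 2.93333 m along the plane.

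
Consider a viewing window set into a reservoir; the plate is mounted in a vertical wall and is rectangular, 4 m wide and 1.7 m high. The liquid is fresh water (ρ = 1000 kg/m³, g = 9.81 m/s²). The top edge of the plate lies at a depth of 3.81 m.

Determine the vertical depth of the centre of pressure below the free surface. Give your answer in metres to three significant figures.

h_p = 4.71 m

γ = ρg = 1000 × 9.81 = 9810 N/m³ = 9.81 kN/m³.
The centroid lies 1.7/2 = 0.85 m below the top edge, so the centroid depth is h_c = 3.81 + 0.85 = 4.66 m.
A = 4 × 1.7 = 6.8 m².
Resultant F = γ·h_c·A = 9.81 × 4.66 × 6.8 = 310.859 kN.
I_c = b·h³/12 = 4 × 1.7³/12 = 1.63767 m⁴.
Centre of pressure: y_p = y_c + I_c/(y_c·A) = 4.66 + 1.63767/(4.66 × 6.8) = 4.66 + 0.0516811 = 4.71168 m along the plane.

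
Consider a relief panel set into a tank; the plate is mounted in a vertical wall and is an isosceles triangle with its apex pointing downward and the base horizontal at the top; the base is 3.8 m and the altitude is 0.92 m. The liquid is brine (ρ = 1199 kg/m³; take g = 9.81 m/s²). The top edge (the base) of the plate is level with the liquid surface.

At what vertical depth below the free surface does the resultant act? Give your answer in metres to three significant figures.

γ = ρg = 1199 × 9.81 / 1000 = 11.76219 kN/m³.
With the apex down, the centroid sits h/3 = 0.92/3 = 0.306667 m below the base (the top edge), so the centroid depth is h_c = 0.306667 m.
A = ½ × 3.8 × 0.92 = 1.748 m².
Resultant F = γ·h_c·A = 11.76219 × 0.306667 × 1.748 = 6.30517 kN.
I_c = b·h³/36 = 3.8 × 0.92³/36 = 0.0821948 m⁴.
Centre of pressure: y_p = y_c + I_c/(y_c·A) = 0.306667 + 0.0821948/(0.306667 × 1.748) = 0.306667 + 0.153333 = 0.46 m along the plane.

h_p = 0.460 m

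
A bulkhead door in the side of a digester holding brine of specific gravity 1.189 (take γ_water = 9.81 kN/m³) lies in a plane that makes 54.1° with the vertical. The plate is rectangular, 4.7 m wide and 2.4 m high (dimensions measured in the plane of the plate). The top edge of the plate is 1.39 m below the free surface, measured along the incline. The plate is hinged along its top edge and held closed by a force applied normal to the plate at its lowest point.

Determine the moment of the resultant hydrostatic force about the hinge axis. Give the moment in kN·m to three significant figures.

γ = 1.189 × 9.81 = 11.66409 kN/m³.
The plate makes 54.1° with the vertical, i.e. θ = 90° − 54.1° = 35.9° to the horizontal. Measuring y along the incline from the free-surface line, vertical depth h = y·sinθ with sinθ = 0.586372.
The centroid lies 2.4/2 = 1.2 m below the top edge, so y_c = 1.39 + 1.2 = 2.59 m and h_c = 2.59 × 0.586372 = 1.5187 m.
A = 4.7 × 2.4 = 11.28 m².
Resultant F = γ·h_c·A = 11.66409 × 1.5187 × 11.28 = 199.817 kN.
I_c = b·h³/12 = 4.7 × 2.4³/12 = 5.4144 m⁴.
Centre of pressure: y_p = y_c + I_c/(y_c·A) = 2.59 + 5.4144/(2.59 × 11.28) = 2.59 + 0.185328 = 2.77533 m along the plane.
The resultant acts 1.2 + 0.185328 = 1.38533 m (along the plate) below the hinge at the top edge, so the moment about the hinge is M = F × 1.38533 = 199.817 × 1.38533 = 276.812 kN·m.

M ≈ 277 kN·m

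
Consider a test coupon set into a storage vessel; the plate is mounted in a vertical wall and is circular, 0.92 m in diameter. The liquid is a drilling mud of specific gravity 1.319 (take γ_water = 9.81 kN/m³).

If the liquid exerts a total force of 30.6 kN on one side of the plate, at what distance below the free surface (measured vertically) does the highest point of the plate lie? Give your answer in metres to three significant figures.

d_top ≈ 3.10 m

γ = 1.319 × 9.81 = 12.93939 kN/m³.
A = π(0.46)² = 0.664761 m².
From F = γ·h_c·A, the centroid depth is h_c = 30.6/(12.93939 × 0.664761) = 3.55748 m.
The centroid is at the centre, 0.46 m below the top of the plate, so the highest point sits at h_top = 3.55748 − 0.46 = 3.09748 m below the surface.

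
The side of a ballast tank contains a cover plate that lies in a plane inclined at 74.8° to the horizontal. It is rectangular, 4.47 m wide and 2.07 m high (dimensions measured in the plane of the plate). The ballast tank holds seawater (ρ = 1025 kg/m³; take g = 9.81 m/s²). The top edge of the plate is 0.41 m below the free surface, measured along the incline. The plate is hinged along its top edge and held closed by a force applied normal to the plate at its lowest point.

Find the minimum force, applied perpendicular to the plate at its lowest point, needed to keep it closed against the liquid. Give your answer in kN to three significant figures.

γ = ρg = 1025 × 9.81 / 1000 = 10.05525 kN/m³.
Let θ = 74.8° be the plate's angle to the horizontal; measure y along the incline from where the plane meets the free surface. Vertical depth h = y·sinθ with sinθ = 0.965016.
The centroid lies 2.07/2 = 1.035 m below the top edge, so y_c = 0.41 + 1.035 = 1.445 m and h_c = 1.445 × 0.965016 = 1.39445 m.
A = 4.47 × 2.07 = 9.2529 m².
Resultant F = γ·h_c·A = 10.05525 × 1.39445 × 9.2529 = 129.74 kN.
I_c = b·h³/12 = 4.47 × 2.07³/12 = 3.30398 m⁴.
Centre of pressure: y_p = y_c + I_c/(y_c·A) = 1.445 + 3.30398/(1.445 × 9.2529) = 1.445 + 0.247111 = 1.69211 m along the plane.
The resultant acts 1.035 + 0.247111 = 1.28211 m (along the plate) below the hinge at the top edge, so the moment about the hinge is M = F × 1.28211 = 129.74 × 1.28211 = 166.341 kN·m.
A normal force at the bottom, 2.07 m from the hinge, must supply this moment: P = 166.341/2.07 = 80.358 kN.

P ≈ 80.4 kN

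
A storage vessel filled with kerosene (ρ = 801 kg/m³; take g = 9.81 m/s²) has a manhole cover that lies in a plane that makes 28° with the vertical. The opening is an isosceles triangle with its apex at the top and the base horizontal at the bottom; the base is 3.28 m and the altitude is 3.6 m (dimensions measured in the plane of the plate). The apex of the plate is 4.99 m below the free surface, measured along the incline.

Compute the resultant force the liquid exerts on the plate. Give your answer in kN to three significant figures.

γ = ρg = 801 × 9.81 / 1000 = 7.85781 kN/m³.
The plate makes 28° with the vertical, i.e. θ = 90° − 28° = 62° to the horizontal. Measuring y along the incline from the free-surface line, vertical depth h = y·sinθ with sinθ = 0.882948.
With the apex up, the centroid sits 2h/3 = 2 × 3.6/3 = 2.4 m below the apex, so y_c = 4.99 + 2.4 = 7.39 m and h_c = 7.39 × 0.882948 = 6.52499 m.
A = ½ × 3.28 × 3.6 = 5.904 m².
Resultant F = γ·h_c·A = 7.85781 × 6.52499 × 5.904 = 302.711 kN.

F ≈ 303 kN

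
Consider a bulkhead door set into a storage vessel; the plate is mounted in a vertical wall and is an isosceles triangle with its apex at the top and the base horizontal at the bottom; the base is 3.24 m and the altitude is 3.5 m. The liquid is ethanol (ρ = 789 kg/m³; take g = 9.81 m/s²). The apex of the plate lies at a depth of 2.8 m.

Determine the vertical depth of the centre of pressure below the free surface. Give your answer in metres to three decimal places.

γ = ρg = 789 × 9.81 / 1000 = 7.74009 kN/m³.
With the apex up, the centroid sits 2h/3 = 2 × 3.5/3 = 2.33333 m below the apex, so the centroid depth is h_c = 2.8 + 2.33333 = 5.13333 m.
A = ½ × 3.24 × 3.5 = 5.67 m².
Resultant F = γ·h_c·A = 7.74009 × 5.13333 × 5.67 = 225.283 kN.
I_c = b·h³/36 = 3.24 × 3.5³/36 = 3.85875 m⁴.
Centre of pressure: y_p = y_c + I_c/(y_c·A) = 5.13333 + 3.85875/(5.13333 × 5.67) = 5.13333 + 0.132576 = 5.26591 m along the plane.

h_p = 5.266 m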